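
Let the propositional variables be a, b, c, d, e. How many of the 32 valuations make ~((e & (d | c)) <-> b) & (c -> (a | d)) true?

Initial set: {(~((e & (d | c)) <-> b) & (c -> (a | d)))}.
(~((e & (d | c)) <-> b) & (c -> (a | d))): α-rule — add ~((e & (d | c)) <-> b), (c -> (a | d)).
~((e & (d | c)) <-> b): β-rule — branch into (e & (d | c)), ~b  //  ~(e & (d | c)), b.
  branch 1 (add (e & (d | c)), ~b):
    (e & (d | c)): α-rule — add e, (d | c).
    (c -> (a | d)): β-rule — branch into ~c  //  (a | d).
      branch 1.1 (add ~c):
        (d | c): β-rule — branch into d  //  c.
          branch 1.1.1 (add d):
            ○ open, literals {b=0, c=0, d=1, e=1}.
          branch 1.1.2 (add c):
            × closes — contains both c and ~c.
      branch 1.2 (add (a | d)):
        (d | c): β-rule — branch into d  //  c.
          branch 1.2.1 (add d):
            (a | d): β-rule — branch into a  //  d.
              branch 1.2.1.1 (add a):
                ○ open, literals {a=1, b=0, d=1, e=1}.
              branch 1.2.1.2 (add d):
                ○ open, literals {b=0, d=1, e=1}.
          branch 1.2.2 (add c):
            (a | d): β-rule — branch into a  //  d.
              branch 1.2.2.1 (add a):
                ○ open, literals {a=1, b=0, c=1, e=1}.
              branch 1.2.2.2 (add d):
                ○ open, literals {b=0, c=1, d=1, e=1}.
  branch 2 (add ~(e & (d | c)), b):
    (c -> (a | d)): β-rule — branch into ~c  //  (a | d).
      branch 2.1 (add ~c):
        ~(e & (d | c)): β-rule — branch into ~e  //  ~(d | c).
          branch 2.1.1 (add ~e):
            ○ open, literals {b=1, c=0, e=0}.
          branch 2.1.2 (add ~(d | c)):
            ~(d | c): α-rule — add ~d, ~c.
            ○ open, literals {b=1, c=0, d=0}.
      branch 2.2 (add (a | d)):
        ~(e & (d | c)): β-rule — branch into ~e  //  ~(d | c).
          branch 2.2.1 (add ~e):
            (a | d): β-rule — branch into a  //  d.
              branch 2.2.1.1 (add a):
                ○ open, literals {a=1, b=1, e=0}.
              branch 2.2.1.2 (add d):
                ○ open, literals {b=1, d=1, e=0}.
          branch 2.2.2 (add ~(d | c)):
            ~(d | c): α-rule — add ~d, ~c.
            (a | d): β-rule — branch into a  //  d.
              branch 2.2.2.1 (add a):
                ○ open, literals {a=1, b=1, c=0, d=0}.
              branch 2.2.2.2 (add d):
                × closes — contains both d and ~d.
2 branches closed, 10 open.
Each open branch fixes some atoms; the unmentioned ones are free. Counting distinct full assignments: branch {b=0, c=0, d=1, e=1} (a) contributes 2 new; branch {a=1, b=0, d=1, e=1} (c) contributes 1 new; branch {b=0, d=1, e=1} (a, c) contributes 1 new; branch {a=1, b=0, c=1, e=1} (d) contributes 1 new; branch {b=0, c=1, d=1, e=1} (a) contributes 0 new; branch {b=1, c=0, e=0} (a, d) contributes 4 new; branch {b=1, c=0, d=0} (a, e) contributes 2 new; branch {a=1, b=1, e=0} (c, d) contributes 2 new; branch {b=1, d=1, e=0} (a, c) contributes 1 new; branch {a=1, b=1, c=0, d=0} (e) contributes 0 new. Total: 14.

14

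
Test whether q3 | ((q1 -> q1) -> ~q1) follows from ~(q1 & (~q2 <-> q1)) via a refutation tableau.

No

Initial set: {~(q1 & (~q2 <-> q1)); ~(q3 | ((q1 -> q1) -> ~q1))}.
~(q3 | ((q1 -> q1) -> ~q1)): α-rule — add ~q3, ~((q1 -> q1) -> ~q1).
~((q1 -> q1) -> ~q1): α-rule — add (q1 -> q1), ~~q1.
~(q1 & (~q2 <-> q1)): β-rule — branch into ~q1  //  ~(~q2 <-> q1).
  branch 1 (add ~q1):
    × closes — contains both q1 and ~q1.
  branch 2 (add ~(~q2 <-> q1)):
    (q1 -> q1): β-rule — branch into ~q1  //  q1.
      branch 2.1 (add ~q1):
        × closes — contains both q1 and ~q1.
      branch 2.2 (add q1):
        ~(~q2 <-> q1): β-rule — branch into ~q2, ~q1  //  ~~q2, q1.
          branch 2.2.1 (add ~q2, ~q1):
            × closes — contains both q1 and ~q1.
          branch 2.2.2 (add ~~q2, q1):
            ○ open, literals {q1=true, q2=true, q3=false}.
3 branches closed, 1 open.
An open branch gives a countermodel: q1=true, q2=true, q3=false (unmentioned atoms arbitrary); the premises hold there but the conclusion fails.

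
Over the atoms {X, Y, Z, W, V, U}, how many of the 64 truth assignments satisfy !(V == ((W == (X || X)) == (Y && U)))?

32

Initial set: {T !(V == ((W == (X || X)) == (Y && U)))}.
T !(V == ((W == (X || X)) == (Y && U))): β-rule — branch into T V, F ((W == (X || X)) == (Y && U))  //  F V, T ((W == (X || X)) == (Y && U)).
  branch 1 (add T V, F ((W == (X || X)) == (Y && U))):
    F ((W == (X || X)) == (Y && U)): β-rule — branch into T (W == (X || X)), F (Y && U)  //  F (W == (X || X)), T (Y && U).
      branch 1.1 (add T (W == (X || X)), F (Y && U)):
        T (W == (X || X)): β-rule — branch into T W, T (X || X)  //  F W, F (X || X).
          branch 1.1.1 (add T W, T (X || X)):
            F (Y && U): β-rule — branch into F Y  //  F U.
              branch 1.1.1.1 (add F Y):
                T (X || X): β-rule — branch into T X  //  T X.
                  branch 1.1.1.1.1 (add T X):
                    ○ open, literals {V=true, W=true, X=true, Y=false}.
                  branch 1.1.1.1.2 (add T X):
                    ○ open, literals {V=true, W=true, X=true, Y=false}.
              branch 1.1.1.2 (add F U):
                T (X || X): β-rule — branch into T X  //  T X.
                  branch 1.1.1.2.1 (add T X):
                    ○ open, literals {U=false, V=true, W=true, X=true}.
                  branch 1.1.1.2.2 (add T X):
                    ○ open, literals {U=false, V=true, W=true, X=true}.
          branch 1.1.2 (add F W, F (X || X)):
            F (X || X): α-rule — add F X, F X.
            F (Y && U): β-rule — branch into F Y  //  F U.
              branch 1.1.2.1 (add F Y):
                ○ open, literals {V=true, W=false, X=false, Y=false}.
              branch 1.1.2.2 (add F U):
                ○ open, literals {U=false, V=true, W=false, X=false}.
      branch 1.2 (add F (W == (X || X)), T (Y && U)):
        T (Y && U): α-rule — add T Y, T U.
        F (W == (X || X)): β-rule — branch into T W, F (X || X)  //  F W, T (X || X).
          branch 1.2.1 (add T W, F (X || X)):
            F (X || X): α-rule — add F X, F X.
            ○ open, literals {U=true, V=true, W=true, X=false, Y=true}.
          branch 1.2.2 (add F W, T (X || X)):
            T (X || X): β-rule — branch into T X  //  T X.
              branch 1.2.2.1 (add T X):
                ○ open, literals {U=true, V=true, W=false, X=true, Y=true}.
              branch 1.2.2.2 (add T X):
                ○ open, literals {U=true, V=true, W=false, X=true, Y=true}.
  branch 2 (add F V, T ((W == (X || X)) == (Y && U))):
    T ((W == (X || X)) == (Y && U)): β-rule — branch into T (W == (X || X)), T (Y && U)  //  F (W == (X || X)), F (Y && U).
      branch 2.1 (add T (W == (X || X)), T (Y && U)):
        T (Y && U): α-rule — add T Y, T U.
        T (W == (X || X)): β-rule — branch into T W, T (X || X)  //  F W, F (X || X).
          branch 2.1.1 (add T W, T (X || X)):
            T (X || X): β-rule — branch into T X  //  T X.
              branch 2.1.1.1 (add T X):
                ○ open, literals {U=true, V=false, W=true, X=true, Y=true}.
              branch 2.1.1.2 (add T X):
                ○ open, literals {U=true, V=false, W=true, X=true, Y=true}.
          branch 2.1.2 (add F W, F (X || X)):
            F (X || X): α-rule — add F X, F X.
            ○ open, literals {U=true, V=false, W=false, X=false, Y=true}.
      branch 2.2 (add F (W == (X || X)), F (Y && U)):
        F (W == (X || X)): β-rule — branch into T W, F (X || X)  //  F W, T (X || X).
          branch 2.2.1 (add T W, F (X || X)):
            F (X || X): α-rule — add F X, F X.
            F (Y && U): β-rule — branch into F Y  //  F U.
              branch 2.2.1.1 (add F Y):
                ○ open, literals {V=false, W=true, X=false, Y=false}.
              branch 2.2.1.2 (add F U):
                ○ open, literals {U=false, V=false, W=true, X=false}.
          branch 2.2.2 (add F W, T (X || X)):
            F (Y && U): β-rule — branch into F Y  //  F U.
              branch 2.2.2.1 (add F Y):
                T (X || X): β-rule — branch into T X  //  T X.
                  branch 2.2.2.1.1 (add T X):
                    ○ open, literals {V=false, W=false, X=true, Y=false}.
                  branch 2.2.2.1.2 (add T X):
                    ○ open, literals {V=false, W=false, X=true, Y=false}.
              branch 2.2.2.2 (add F U):
                T (X || X): β-rule — branch into T X  //  T X.
                  branch 2.2.2.2.1 (add T X):
                    ○ open, literals {U=false, V=false, W=false, X=true}.
                  branch 2.2.2.2.2 (add T X):
                    ○ open, literals {U=false, V=false, W=false, X=true}.
0 branches closed, 18 open.
Each open branch fixes some atoms; the unmentioned ones are free. Counting distinct full assignments: branch {V=true, W=true, X=true, Y=false} (Z, U) contributes 4 new; branch {V=true, W=true, X=true, Y=false} (Z, U) contributes 0 new; branch {U=false, V=true, W=true, X=true} (Y, Z) contributes 2 new; branch {U=false, V=true, W=true, X=true} (Y, Z) contributes 0 new; branch {V=true, W=false, X=false, Y=false} (Z, U) contributes 4 new; branch {U=false, V=true, W=false, X=false} (Y, Z) contributes 2 new; branch {U=true, V=true, W=true, X=false, Y=true} (Z) contributes 2 new; branch {U=true, V=true, W=false, X=true, Y=true} (Z) contributes 2 new; branch {U=true, V=true, W=false, X=true, Y=true} (Z) contributes 0 new; branch {U=true, V=false, W=true, X=true, Y=true} (Z) contributes 2 new; branch {U=true, V=false, W=true, X=true, Y=true} (Z) contributes 0 new; branch {U=true, V=false, W=false, X=false, Y=true} (Z) contributes 2 new; branch {V=false, W=true, X=false, Y=false} (Z, U) contributes 4 new; branch {U=false, V=false, W=true, X=false} (Y, Z) contributes 2 new; branch {V=false, W=false, X=true, Y=false} (Z, U) contributes 4 new; branch {V=false, W=false, X=true, Y=false} (Z, U) contributes 0 new; branch {U=false, V=false, W=false, X=true} (Y, Z) contributes 2 new; branch {U=false, V=false, W=false, X=true} (Y, Z) contributes 0 new. Total: 32.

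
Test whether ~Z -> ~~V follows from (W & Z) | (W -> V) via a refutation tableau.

Initial set: {T ((W & Z) | (W -> V)); F (~Z -> ~~V)}.
F (~Z -> ~~V): α-rule — add T ~Z, F ~~V.
F ~~V: drop double negation, giving F V.
T ((W & Z) | (W -> V)): β-rule — branch into T (W & Z)  //  T (W -> V).
  branch 1 (add T (W & Z)):
    T (W & Z): α-rule — add T W, T Z.
    × closes — contains both Z and ~Z.
  branch 2 (add T (W -> V)):
    T (W -> V): β-rule — branch into F W  //  T V.
      branch 2.1 (add F W):
        ○ open, literals {V=F, W=F, Z=F}.
      branch 2.2 (add T V):
        × closes — contains both V and ~V.
2 branches closed, 1 open.
An open branch gives a countermodel: V=F, W=F, Z=F (unmentioned atoms arbitrary); the premises hold there but the conclusion fails.

No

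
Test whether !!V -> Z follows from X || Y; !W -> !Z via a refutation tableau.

No

Initial set: {(X || Y); (!W -> !Z); !(!!V -> Z)}.
!(!!V -> Z): α-rule — add !!V, !Z.
!!V: drop double negation, giving V.
(X || Y): β-rule — branch into X  //  Y.
  branch 1 (add X):
    (!W -> !Z): β-rule — branch into !!W  //  !Z.
      branch 1.1 (add !!W):
        ○ open, literals {V=true, W=true, X=true, Z=false}.
      branch 1.2 (add !Z):
        ○ open, literals {V=true, X=true, Z=false}.
  branch 2 (add Y):
    (!W -> !Z): β-rule — branch into !!W  //  !Z.
      branch 2.1 (add !!W):
        ○ open, literals {V=true, W=true, Y=true, Z=false}.
      branch 2.2 (add !Z):
        ○ open, literals {V=true, Y=true, Z=false}.
0 branches closed, 4 open.
An open branch gives a countermodel: V=true, W=true, X=true, Z=false (unmentioned atoms arbitrary); the premises hold there but the conclusion fails.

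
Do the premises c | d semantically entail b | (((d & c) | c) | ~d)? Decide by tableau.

No

Initial set: {(c | d); ~(b | (((d & c) | c) | ~d))}.
~(b | (((d & c) | c) | ~d)): α-rule — add ~b, ~(((d & c) | c) | ~d).
~(((d & c) | c) | ~d): α-rule — add ~((d & c) | c), ~~d.
~((d & c) | c): α-rule — add ~(d & c), ~c.
(c | d): β-rule — branch into c  //  d.
  branch 1 (add c):
    × closes — contains both c and ~c.
  branch 2 (add d):
    ~(d & c): β-rule — branch into ~d  //  ~c.
      branch 2.1 (add ~d):
        × closes — contains both d and ~d.
      branch 2.2 (add ~c):
        ○ open, literals {b=false, c=false, d=true}.
2 branches closed, 1 open.
An open branch gives a countermodel: b=false, c=false, d=true (unmentioned atoms arbitrary); the premises hold there but the conclusion fails.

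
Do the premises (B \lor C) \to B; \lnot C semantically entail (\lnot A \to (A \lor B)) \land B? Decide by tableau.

Initial set: {T ((B \lor C) \to B); T \lnot C; F ((\lnot A \to (A \lor B)) \land B)}.
T ((B \lor C) \to B): β-rule — branch into F (B \lor C)  //  T B.
  branch 1 (add F (B \lor C)):
    F (B \lor C): α-rule — add F B, F C.
    F ((\lnot A \to (A \lor B)) \land B): β-rule — branch into F (\lnot A \to (A \lor B))  //  F B.
      branch 1.1 (add F (\lnot A \to (A \lor B))):
        F (\lnot A \to (A \lor B)): α-rule — add T \lnot A, F (A \lor B).
        F (A \lor B): α-rule — add F A, F B.
        ○ open, literals {A=false, B=false, C=false}.
      branch 1.2 (add F B):
        ○ open, literals {B=false, C=false}.
  branch 2 (add T B):
    F ((\lnot A \to (A \lor B)) \land B): β-rule — branch into F (\lnot A \to (A \lor B))  //  F B.
      branch 2.1 (add F (\lnot A \to (A \lor B))):
        F (\lnot A \to (A \lor B)): α-rule — add T \lnot A, F (A \lor B).
        F (A \lor B): α-rule — add F A, F B.
        × closes — contains both B and \lnot B.
      branch 2.2 (add F B):
        × closes — contains both B and \lnot B.
2 branches closed, 2 open.
An open branch gives a countermodel: A=false, B=false, C=false (unmentioned atoms arbitrary); the premises hold there but the conclusion fails.

No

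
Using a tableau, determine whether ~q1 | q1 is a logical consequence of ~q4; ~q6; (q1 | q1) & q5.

Initial set: {~q4; ~q6; ((q1 | q1) & q5); ~(~q1 | q1)}.
((q1 | q1) & q5): α-rule — add (q1 | q1), q5.
~(~q1 | q1): α-rule — add ~~q1, ~q1.
× closes — contains both q1 and ~q1.
All 1 branch closes.
Every branch closed, so the premises entail the conclusion.

Yes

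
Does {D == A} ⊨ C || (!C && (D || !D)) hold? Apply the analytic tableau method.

Initial set: {(D == A); !(C || (!C && (D || !D)))}.
!(C || (!C && (D || !D))): α-rule — add !C, !(!C && (D || !D)).
(D == A): β-rule — branch into D, A  //  !D, !A.
  branch 1 (add D, A):
    !(!C && (D || !D)): β-rule — branch into !!C  //  !(D || !D).
      branch 1.1 (add !!C):
        × closes — contains both C and !C.
      branch 1.2 (add !(D || !D)):
        !(D || !D): α-rule — add !D, !!D.
        × closes — contains both D and !D.
  branch 2 (add !D, !A):
    !(!C && (D || !D)): β-rule — branch into !!C  //  !(D || !D).
      branch 2.1 (add !!C):
        × closes — contains both C and !C.
      branch 2.2 (add !(D || !D)):
        !(D || !D): α-rule — add !D, !!D.
        × closes — contains both D and !D.
All 4 branches close.
Every branch closed, so the premises entail the conclusion.

Yes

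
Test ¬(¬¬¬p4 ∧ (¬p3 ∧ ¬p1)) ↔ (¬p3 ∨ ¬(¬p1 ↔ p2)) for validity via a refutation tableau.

Assume the negation and expand:
Initial set: {¬(¬(¬¬¬p4 ∧ (¬p3 ∧ ¬p1)) ↔ (¬p3 ∨ ¬(¬p1 ↔ p2)))}.
¬(¬(¬¬¬p4 ∧ (¬p3 ∧ ¬p1)) ↔ (¬p3 ∨ ¬(¬p1 ↔ p2))): β-rule — branch into ¬(¬¬¬p4 ∧ (¬p3 ∧ ¬p1)), ¬(¬p3 ∨ ¬(¬p1 ↔ p2))  //  ¬¬(¬¬¬p4 ∧ (¬p3 ∧ ¬p1)), (¬p3 ∨ ¬(¬p1 ↔ p2)).
  branch 1 (add ¬(¬¬¬p4 ∧ (¬p3 ∧ ¬p1)), ¬(¬p3 ∨ ¬(¬p1 ↔ p2))):
    ¬(¬p3 ∨ ¬(¬p1 ↔ p2)): α-rule — add ¬¬p3, ¬¬(¬p1 ↔ p2).
    ¬(¬¬¬p4 ∧ (¬p3 ∧ ¬p1)): β-rule — branch into ¬¬¬¬p4  //  ¬(¬p3 ∧ ¬p1).
      branch 1.1 (add ¬¬¬¬p4):
        ¬¬¬¬p4: drop double negation, giving ¬¬p4.
        ¬¬(¬p1 ↔ p2): β-rule — branch into ¬p1, p2  //  ¬¬p1, ¬p2.
          branch 1.1.1 (add ¬p1, p2):
            ○ open, literals {p1=F, p2=T, p3=T, p4=T}.
          branch 1.1.2 (add ¬¬p1, ¬p2):
            ○ open, literals {p1=T, p2=F, p3=T, p4=T}.
      branch 1.2 (add ¬(¬p3 ∧ ¬p1)):
        ¬¬(¬p1 ↔ p2): β-rule — branch into ¬p1, p2  //  ¬¬p1, ¬p2.
          branch 1.2.1 (add ¬p1, p2):
            ¬(¬p3 ∧ ¬p1): β-rule — branch into ¬¬p3  //  ¬¬p1.
              branch 1.2.1.1 (add ¬¬p3):
                ○ open, literals {p1=F, p2=T, p3=T}.
              branch 1.2.1.2 (add ¬¬p1):
                × closes — contains both p1 and ¬p1.
          branch 1.2.2 (add ¬¬p1, ¬p2):
            ¬(¬p3 ∧ ¬p1): β-rule — branch into ¬¬p3  //  ¬¬p1.
              branch 1.2.2.1 (add ¬¬p3):
                ○ open, literals {p1=T, p2=F, p3=T}.
              branch 1.2.2.2 (add ¬¬p1):
                ○ open, literals {p1=T, p2=F, p3=T}.
  branch 2 (add ¬¬(¬¬¬p4 ∧ (¬p3 ∧ ¬p1)), (¬p3 ∨ ¬(¬p1 ↔ p2))):
    ¬¬(¬¬¬p4 ∧ (¬p3 ∧ ¬p1)): α-rule — add ¬¬¬p4, (¬p3 ∧ ¬p1).
    ¬¬¬p4: drop double negation, giving ¬p4.
    (¬p3 ∧ ¬p1): α-rule — add ¬p3, ¬p1.
    (¬p3 ∨ ¬(¬p1 ↔ p2)): β-rule — branch into ¬p3  //  ¬(¬p1 ↔ p2).
      branch 2.1 (add ¬p3):
        ○ open, literals {p1=F, p3=F, p4=F}.
      branch 2.2 (add ¬(¬p1 ↔ p2)):
        ¬(¬p1 ↔ p2): β-rule — branch into ¬p1, ¬p2  //  ¬¬p1, p2.
          branch 2.2.1 (add ¬p1, ¬p2):
            ○ open, literals {p1=F, p2=F, p3=F, p4=F}.
          branch 2.2.2 (add ¬¬p1, p2):
            × closes — contains both p1 and ¬p1.
2 branches closed, 7 open.
An open branch gives a countermodel: p1=F, p2=T, p3=T, p4=T (unmentioned atoms arbitrary); under it the original formula is false.

Not valid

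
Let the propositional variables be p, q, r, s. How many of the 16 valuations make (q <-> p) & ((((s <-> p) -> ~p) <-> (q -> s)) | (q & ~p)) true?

Initial set: {T ((q <-> p) & ((((s <-> p) -> ~p) <-> (q -> s)) | (q & ~p)))}.
T ((q <-> p) & ((((s <-> p) -> ~p) <-> (q -> s)) | (q & ~p))): α-rule — add T (q <-> p), T ((((s <-> p) -> ~p) <-> (q -> s)) | (q & ~p)).
T (q <-> p): β-rule — branch into T q, T p  //  F q, F p.
  branch 1 (add T q, T p):
    T ((((s <-> p) -> ~p) <-> (q -> s)) | (q & ~p)): β-rule — branch into T (((s <-> p) -> ~p) <-> (q -> s))  //  T (q & ~p).
      branch 1.1 (add T (((s <-> p) -> ~p) <-> (q -> s))):
        T (((s <-> p) -> ~p) <-> (q -> s)): β-rule — branch into T ((s <-> p) -> ~p), T (q -> s)  //  F ((s <-> p) -> ~p), F (q -> s).
          branch 1.1.1 (add T ((s <-> p) -> ~p), T (q -> s)):
            T ((s <-> p) -> ~p): β-rule — branch into F (s <-> p)  //  T ~p.
              branch 1.1.1.1 (add F (s <-> p)):
                T (q -> s): β-rule — branch into F q  //  T s.
                  branch 1.1.1.1.1 (add F q):
                    × closes — contains both q and ~q.
                  branch 1.1.1.1.2 (add T s):
                    F (s <-> p): β-rule — branch into T s, F p  //  F s, T p.
                      branch 1.1.1.1.2.1 (add T s, F p):
                        × closes — contains both p and ~p.
                      branch 1.1.1.1.2.2 (add F s, T p):
                        × closes — contains both s and ~s.
              branch 1.1.1.2 (add T ~p):
                × closes — contains both p and ~p.
          branch 1.1.2 (add F ((s <-> p) -> ~p), F (q -> s)):
            F ((s <-> p) -> ~p): α-rule — add T (s <-> p), F ~p.
            F (q -> s): α-rule — add T q, F s.
            T (s <-> p): β-rule — branch into T s, T p  //  F s, F p.
              branch 1.1.2.1 (add T s, T p):
                × closes — contains both s and ~s.
              branch 1.1.2.2 (add F s, F p):
                × closes — contains both p and ~p.
      branch 1.2 (add T (q & ~p)):
        T (q & ~p): α-rule — add T q, T ~p.
        × closes — contains both p and ~p.
  branch 2 (add F q, F p):
    T ((((s <-> p) -> ~p) <-> (q -> s)) | (q & ~p)): β-rule — branch into T (((s <-> p) -> ~p) <-> (q -> s))  //  T (q & ~p).
      branch 2.1 (add T (((s <-> p) -> ~p) <-> (q -> s))):
        T (((s <-> p) -> ~p) <-> (q -> s)): β-rule — branch into T ((s <-> p) -> ~p), T (q -> s)  //  F ((s <-> p) -> ~p), F (q -> s).
          branch 2.1.1 (add T ((s <-> p) -> ~p), T (q -> s)):
            T ((s <-> p) -> ~p): β-rule — branch into F (s <-> p)  //  T ~p.
              branch 2.1.1.1 (add F (s <-> p)):
                T (q -> s): β-rule — branch into F q  //  T s.
                  branch 2.1.1.1.1 (add F q):
                    F (s <-> p): β-rule — branch into T s, F p  //  F s, T p.
                      branch 2.1.1.1.1.1 (add T s, F p):
                        ○ open, literals {p=F, q=F, s=T}.
                      branch 2.1.1.1.1.2 (add F s, T p):
                        × closes — contains both p and ~p.
                  branch 2.1.1.1.2 (add T s):
                    F (s <-> p): β-rule — branch into T s, F p  //  F s, T p.
                      branch 2.1.1.1.2.1 (add T s, F p):
                        ○ open, literals {p=F, q=F, s=T}.
                      branch 2.1.1.1.2.2 (add F s, T p):
                        × closes — contains both s and ~s.
              branch 2.1.1.2 (add T ~p):
                T (q -> s): β-rule — branch into F q  //  T s.
                  branch 2.1.1.2.1 (add F q):
                    ○ open, literals {p=F, q=F}.
                  branch 2.1.1.2.2 (add T s):
                    ○ open, literals {p=F, q=F, s=T}.
          branch 2.1.2 (add F ((s <-> p) -> ~p), F (q -> s)):
            F ((s <-> p) -> ~p): α-rule — add T (s <-> p), F ~p.
            × closes — contains both p and ~p.
      branch 2.2 (add T (q & ~p)):
        T (q & ~p): α-rule — add T q, T ~p.
        × closes — contains both q and ~q.
11 branches closed, 4 open.
Each open branch fixes some atoms; the unmentioned ones are free. Counting distinct full assignments: branch {p=F, q=F, s=T} (r) contributes 2 new; branch {p=F, q=F, s=T} (r) contributes 0 new; branch {p=F, q=F} (r, s) contributes 2 new; branch {p=F, q=F, s=T} (r) contributes 0 new. Total: 4.

4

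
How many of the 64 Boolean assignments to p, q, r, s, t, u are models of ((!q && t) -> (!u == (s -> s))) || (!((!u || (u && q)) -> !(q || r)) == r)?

60

Initial set: {(((!q && t) -> (!u == (s -> s))) || (!((!u || (u && q)) -> !(q || r)) == r))}.
(((!q && t) -> (!u == (s -> s))) || (!((!u || (u && q)) -> !(q || r)) == r)): β-rule — branch into ((!q && t) -> (!u == (s -> s)))  //  (!((!u || (u && q)) -> !(q || r)) == r).
  branch 1 (add ((!q && t) -> (!u == (s -> s)))):
    ((!q && t) -> (!u == (s -> s))): β-rule — branch into !(!q && t)  //  (!u == (s -> s)).
      branch 1.1 (add !(!q && t)):
        !(!q && t): β-rule — branch into !!q  //  !t.
          branch 1.1.1 (add !!q):
            ○ open, literals {q=1}.
          branch 1.1.2 (add !t):
            ○ open, literals {t=0}.
      branch 1.2 (add (!u == (s -> s))):
        (!u == (s -> s)): β-rule — branch into !u, (s -> s)  //  !!u, !(s -> s).
          branch 1.2.1 (add !u, (s -> s)):
            (s -> s): β-rule — branch into !s  //  s.
              branch 1.2.1.1 (add !s):
                ○ open, literals {s=0, u=0}.
              branch 1.2.1.2 (add s):
                ○ open, literals {s=1, u=0}.
          branch 1.2.2 (add !!u, !(s -> s)):
            !(s -> s): α-rule — add s, !s.
            × closes — contains both s and !s.
  branch 2 (add (!((!u || (u && q)) -> !(q || r)) == r)):
    (!((!u || (u && q)) -> !(q || r)) == r): β-rule — branch into !((!u || (u && q)) -> !(q || r)), r  //  !!((!u || (u && q)) -> !(q || r)), !r.
      branch 2.1 (add !((!u || (u && q)) -> !(q || r)), r):
        !((!u || (u && q)) -> !(q || r)): α-rule — add (!u || (u && q)), !!(q || r).
        (!u || (u && q)): β-rule — branch into !u  //  (u && q).
          branch 2.1.1 (add !u):
            !!(q || r): β-rule — branch into q  //  r.
              branch 2.1.1.1 (add q):
                ○ open, literals {q=1, r=1, u=0}.
              branch 2.1.1.2 (add r):
                ○ open, literals {r=1, u=0}.
          branch 2.1.2 (add (u && q)):
            (u && q): α-rule — add u, q.
            !!(q || r): β-rule — branch into q  //  r.
              branch 2.1.2.1 (add q):
                ○ open, literals {q=1, r=1, u=1}.
              branch 2.1.2.2 (add r):
                ○ open, literals {q=1, r=1, u=1}.
      branch 2.2 (add !!((!u || (u && q)) -> !(q || r)), !r):
        !!((!u || (u && q)) -> !(q || r)): β-rule — branch into !(!u || (u && q))  //  !(q || r).
          branch 2.2.1 (add !(!u || (u && q))):
            !(!u || (u && q)): α-rule — add !!u, !(u && q).
            !(u && q): β-rule — branch into !u  //  !q.
              branch 2.2.1.1 (add !u):
                × closes — contains both u and !u.
              branch 2.2.1.2 (add !q):
                ○ open, literals {q=0, r=0, u=1}.
          branch 2.2.2 (add !(q || r)):
            !(q || r): α-rule — add !q, !r.
            ○ open, literals {q=0, r=0}.
2 branches closed, 10 open.
Each open branch fixes some atoms; the unmentioned ones are free. Counting distinct full assignments: branch {q=1} (p, r, s, t, u) contributes 32 new; branch {t=0} (p, q, r, s, u) contributes 16 new; branch {s=0, u=0} (p, q, r, t) contributes 4 new; branch {s=1, u=0} (p, q, r, t) contributes 4 new; branch {q=1, r=1, u=0} (p, s, t) contributes 0 new; branch {r=1, u=0} (p, q, s, t) contributes 0 new; branch {q=1, r=1, u=1} (p, s, t) contributes 0 new; branch {q=1, r=1, u=1} (p, s, t) contributes 0 new; branch {q=0, r=0, u=1} (p, s, t) contributes 4 new; branch {q=0, r=0} (p, s, t, u) contributes 0 new. Total: 60.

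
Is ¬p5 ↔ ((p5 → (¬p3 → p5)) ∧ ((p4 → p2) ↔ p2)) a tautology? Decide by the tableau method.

Assume the negation and expand:
Initial set: {F (¬p5 ↔ ((p5 → (¬p3 → p5)) ∧ ((p4 → p2) ↔ p2)))}.
F (¬p5 ↔ ((p5 → (¬p3 → p5)) ∧ ((p4 → p2) ↔ p2))): β-rule — branch into T ¬p5, F ((p5 → (¬p3 → p5)) ∧ ((p4 → p2) ↔ p2))  //  F ¬p5, T ((p5 → (¬p3 → p5)) ∧ ((p4 → p2) ↔ p2)).
  branch 1 (add T ¬p5, F ((p5 → (¬p3 → p5)) ∧ ((p4 → p2) ↔ p2))):
    F ((p5 → (¬p3 → p5)) ∧ ((p4 → p2) ↔ p2)): β-rule — branch into F (p5 → (¬p3 → p5))  //  F ((p4 → p2) ↔ p2).
      branch 1.1 (add F (p5 → (¬p3 → p5))):
        F (p5 → (¬p3 → p5)): α-rule — add T p5, F (¬p3 → p5).
        × closes — contains both p5 and ¬p5.
      branch 1.2 (add F ((p4 → p2) ↔ p2)):
        F ((p4 → p2) ↔ p2): β-rule — branch into T (p4 → p2), F p2  //  F (p4 → p2), T p2.
          branch 1.2.1 (add T (p4 → p2), F p2):
            T (p4 → p2): β-rule — branch into F p4  //  T p2.
              branch 1.2.1.1 (add F p4):
                ○ open, literals {p2=0, p4=0, p5=0}.
              branch 1.2.1.2 (add T p2):
                × closes — contains both p2 and ¬p2.
          branch 1.2.2 (add F (p4 → p2), T p2):
            F (p4 → p2): α-rule — add T p4, F p2.
            × closes — contains both p2 and ¬p2.
  branch 2 (add F ¬p5, T ((p5 → (¬p3 → p5)) ∧ ((p4 → p2) ↔ p2))):
    T ((p5 → (¬p3 → p5)) ∧ ((p4 → p2) ↔ p2)): α-rule — add T (p5 → (¬p3 → p5)), T ((p4 → p2) ↔ p2).
    T (p5 → (¬p3 → p5)): β-rule — branch into F p5  //  T (¬p3 → p5).
      branch 2.1 (add F p5):
        × closes — contains both p5 and ¬p5.
      branch 2.2 (add T (¬p3 → p5)):
        T ((p4 → p2) ↔ p2): β-rule — branch into T (p4 → p2), T p2  //  F (p4 → p2), F p2.
          branch 2.2.1 (add T (p4 → p2), T p2):
            T (¬p3 → p5): β-rule — branch into F ¬p3  //  T p5.
              branch 2.2.1.1 (add F ¬p3):
                T (p4 → p2): β-rule — branch into F p4  //  T p2.
                  branch 2.2.1.1.1 (add F p4):
                    ○ open, literals {p2=1, p3=1, p4=0, p5=1}.
                  branch 2.2.1.1.2 (add T p2):
                    ○ open, literals {p2=1, p3=1, p5=1}.
              branch 2.2.1.2 (add T p5):
                T (p4 → p2): β-rule — branch into F p4  //  T p2.
                  branch 2.2.1.2.1 (add F p4):
                    ○ open, literals {p2=1, p4=0, p5=1}.
                  branch 2.2.1.2.2 (add T p2):
                    ○ open, literals {p2=1, p5=1}.
          branch 2.2.2 (add F (p4 → p2), F p2):
            F (p4 → p2): α-rule — add T p4, F p2.
            T (¬p3 → p5): β-rule — branch into F ¬p3  //  T p5.
              branch 2.2.2.1 (add F ¬p3):
                ○ open, literals {p2=0, p3=1, p4=1, p5=1}.
              branch 2.2.2.2 (add T p5):
                ○ open, literals {p2=0, p4=1, p5=1}.
4 branches closed, 7 open.
An open branch gives a countermodel: p2=0, p4=0, p5=0 (unmentioned atoms arbitrary); under it the original formula is false.

Not valid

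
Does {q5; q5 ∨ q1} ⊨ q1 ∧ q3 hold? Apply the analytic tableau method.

No

Initial set: {T q5; T (q5 ∨ q1); F (q1 ∧ q3)}.
T (q5 ∨ q1): β-rule — branch into T q5  //  T q1.
  branch 1 (add T q5):
    F (q1 ∧ q3): β-rule — branch into F q1  //  F q3.
      branch 1.1 (add F q1):
        ○ open, literals {q1=F, q5=T}.
      branch 1.2 (add F q3):
        ○ open, literals {q3=F, q5=T}.
  branch 2 (add T q1):
    F (q1 ∧ q3): β-rule — branch into F q1  //  F q3.
      branch 2.1 (add F q1):
        × closes — contains both q1 and ¬q1.
      branch 2.2 (add F q3):
        ○ open, literals {q1=T, q3=F, q5=T}.
1 branch closed, 3 open.
An open branch gives a countermodel: q1=F, q5=T (unmentioned atoms arbitrary); the premises hold there but the conclusion fails.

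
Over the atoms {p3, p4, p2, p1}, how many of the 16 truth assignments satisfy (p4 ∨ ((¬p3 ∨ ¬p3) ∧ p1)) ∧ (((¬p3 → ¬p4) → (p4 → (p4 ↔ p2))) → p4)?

Initial set: {T ((p4 ∨ ((¬p3 ∨ ¬p3) ∧ p1)) ∧ (((¬p3 → ¬p4) → (p4 → (p4 ↔ p2))) → p4))}.
T ((p4 ∨ ((¬p3 ∨ ¬p3) ∧ p1)) ∧ (((¬p3 → ¬p4) → (p4 → (p4 ↔ p2))) → p4)): α-rule — add T (p4 ∨ ((¬p3 ∨ ¬p3) ∧ p1)), T (((¬p3 → ¬p4) → (p4 → (p4 ↔ p2))) → p4).
T (p4 ∨ ((¬p3 ∨ ¬p3) ∧ p1)): β-rule — branch into T p4  //  T ((¬p3 ∨ ¬p3) ∧ p1).
  branch 1 (add T p4):
    T (((¬p3 → ¬p4) → (p4 → (p4 ↔ p2))) → p4): β-rule — branch into F ((¬p3 → ¬p4) → (p4 → (p4 ↔ p2)))  //  T p4.
      branch 1.1 (add F ((¬p3 → ¬p4) → (p4 → (p4 ↔ p2)))):
        F ((¬p3 → ¬p4) → (p4 → (p4 ↔ p2))): α-rule — add T (¬p3 → ¬p4), F (p4 → (p4 ↔ p2)).
        F (p4 → (p4 ↔ p2)): α-rule — add T p4, F (p4 ↔ p2).
        T (¬p3 → ¬p4): β-rule — branch into F ¬p3  //  T ¬p4.
          branch 1.1.1 (add F ¬p3):
            F (p4 ↔ p2): β-rule — branch into T p4, F p2  //  F p4, T p2.
              branch 1.1.1.1 (add T p4, F p2):
                ○ open, literals {p2=0, p3=1, p4=1}.
              branch 1.1.1.2 (add F p4, T p2):
                × closes — contains both p4 and ¬p4.
          branch 1.1.2 (add T ¬p4):
            × closes — contains both p4 and ¬p4.
      branch 1.2 (add T p4):
        ○ open, literals {p4=1}.
  branch 2 (add T ((¬p3 ∨ ¬p3) ∧ p1)):
    T ((¬p3 ∨ ¬p3) ∧ p1): α-rule — add T (¬p3 ∨ ¬p3), T p1.
    T (((¬p3 → ¬p4) → (p4 → (p4 ↔ p2))) → p4): β-rule — branch into F ((¬p3 → ¬p4) → (p4 → (p4 ↔ p2)))  //  T p4.
      branch 2.1 (add F ((¬p3 → ¬p4) → (p4 → (p4 ↔ p2)))):
        F ((¬p3 → ¬p4) → (p4 → (p4 ↔ p2))): α-rule — add T (¬p3 → ¬p4), F (p4 → (p4 ↔ p2)).
        F (p4 → (p4 ↔ p2)): α-rule — add T p4, F (p4 ↔ p2).
        T (¬p3 ∨ ¬p3): β-rule — branch into T ¬p3  //  T ¬p3.
          branch 2.1.1 (add T ¬p3):
            T (¬p3 → ¬p4): β-rule — branch into F ¬p3  //  T ¬p4.
              branch 2.1.1.1 (add F ¬p3):
                × closes — contains both p3 and ¬p3.
              branch 2.1.1.2 (add T ¬p4):
                × closes — contains both p4 and ¬p4.
          branch 2.1.2 (add T ¬p3):
            T (¬p3 → ¬p4): β-rule — branch into F ¬p3  //  T ¬p4.
              branch 2.1.2.1 (add F ¬p3):
                × closes — contains both p3 and ¬p3.
              branch 2.1.2.2 (add T ¬p4):
                × closes — contains both p4 and ¬p4.
      branch 2.2 (add T p4):
        T (¬p3 ∨ ¬p3): β-rule — branch into T ¬p3  //  T ¬p3.
          branch 2.2.1 (add T ¬p3):
            ○ open, literals {p1=1, p3=0, p4=1}.
          branch 2.2.2 (add T ¬p3):
            ○ open, literals {p1=1, p3=0, p4=1}.
6 branches closed, 4 open.
Each open branch fixes some atoms; the unmentioned ones are free. Counting distinct full assignments: branch {p2=0, p3=1, p4=1} (p1) contributes 2 new; branch {p4=1} (p3, p2, p1) contributes 6 new; branch {p1=1, p3=0, p4=1} (p2) contributes 0 new; branch {p1=1, p3=0, p4=1} (p2) contributes 0 new. Total: 8.

8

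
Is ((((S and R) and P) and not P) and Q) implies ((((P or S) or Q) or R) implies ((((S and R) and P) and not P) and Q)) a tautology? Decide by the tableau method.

Assume the negation and expand:
Initial set: {F (((((S and R) and P) and not P) and Q) implies ((((P or S) or Q) or R) implies ((((S and R) and P) and not P) and Q)))}.
F (((((S and R) and P) and not P) and Q) implies ((((P or S) or Q) or R) implies ((((S and R) and P) and not P) and Q))): α-rule — add T ((((S and R) and P) and not P) and Q), F ((((P or S) or Q) or R) implies ((((S and R) and P) and not P) and Q)).
T ((((S and R) and P) and not P) and Q): α-rule — add T (((S and R) and P) and not P), T Q.
F ((((P or S) or Q) or R) implies ((((S and R) and P) and not P) and Q)): α-rule — add T (((P or S) or Q) or R), F ((((S and R) and P) and not P) and Q).
T (((S and R) and P) and not P): α-rule — add T ((S and R) and P), T not P.
T ((S and R) and P): α-rule — add T (S and R), T P.
× closes — contains both P and not P.
All 1 branch closes.
Every branch closed, so the negation is unsatisfiable and the formula is valid.

Valid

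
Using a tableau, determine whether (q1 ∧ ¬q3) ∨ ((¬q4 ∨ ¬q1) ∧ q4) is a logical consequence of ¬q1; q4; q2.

Initial set: {¬q1; q4; q2; ¬((q1 ∧ ¬q3) ∨ ((¬q4 ∨ ¬q1) ∧ q4))}.
¬((q1 ∧ ¬q3) ∨ ((¬q4 ∨ ¬q1) ∧ q4)): α-rule — add ¬(q1 ∧ ¬q3), ¬((¬q4 ∨ ¬q1) ∧ q4).
¬(q1 ∧ ¬q3): β-rule — branch into ¬q1  //  ¬¬q3.
  branch 1 (add ¬q1):
    ¬((¬q4 ∨ ¬q1) ∧ q4): β-rule — branch into ¬(¬q4 ∨ ¬q1)  //  ¬q4.
      branch 1.1 (add ¬(¬q4 ∨ ¬q1)):
        ¬(¬q4 ∨ ¬q1): α-rule — add ¬¬q4, ¬¬q1.
        × closes — contains both q1 and ¬q1.
      branch 1.2 (add ¬q4):
        × closes — contains both q4 and ¬q4.
  branch 2 (add ¬¬q3):
    ¬((¬q4 ∨ ¬q1) ∧ q4): β-rule — branch into ¬(¬q4 ∨ ¬q1)  //  ¬q4.
      branch 2.1 (add ¬(¬q4 ∨ ¬q1)):
        ¬(¬q4 ∨ ¬q1): α-rule — add ¬¬q4, ¬¬q1.
        × closes — contains both q1 and ¬q1.
      branch 2.2 (add ¬q4):
        × closes — contains both q4 and ¬q4.
All 4 branches close.
Every branch closed, so the premises entail the conclusion.

Yes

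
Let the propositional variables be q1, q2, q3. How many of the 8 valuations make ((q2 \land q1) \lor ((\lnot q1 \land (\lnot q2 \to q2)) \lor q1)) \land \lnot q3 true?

Initial set: {T (((q2 \land q1) \lor ((\lnot q1 \land (\lnot q2 \to q2)) \lor q1)) \land \lnot q3)}.
T (((q2 \land q1) \lor ((\lnot q1 \land (\lnot q2 \to q2)) \lor q1)) \land \lnot q3): α-rule — add T ((q2 \land q1) \lor ((\lnot q1 \land (\lnot q2 \to q2)) \lor q1)), T \lnot q3.
T ((q2 \land q1) \lor ((\lnot q1 \land (\lnot q2 \to q2)) \lor q1)): β-rule — branch into T (q2 \land q1)  //  T ((\lnot q1 \land (\lnot q2 \to q2)) \lor q1).
  branch 1 (add T (q2 \land q1)):
    T (q2 \land q1): α-rule — add T q2, T q1.
    ○ open, literals {q1=T, q2=T, q3=F}.
  branch 2 (add T ((\lnot q1 \land (\lnot q2 \to q2)) \lor q1)):
    T ((\lnot q1 \land (\lnot q2 \to q2)) \lor q1): β-rule — branch into T (\lnot q1 \land (\lnot q2 \to q2))  //  T q1.
      branch 2.1 (add T (\lnot q1 \land (\lnot q2 \to q2))):
        T (\lnot q1 \land (\lnot q2 \to q2)): α-rule — add T \lnot q1, T (\lnot q2 \to q2).
        T (\lnot q2 \to q2): β-rule — branch into F \lnot q2  //  T q2.
          branch 2.1.1 (add F \lnot q2):
            ○ open, literals {q1=F, q2=T, q3=F}.
          branch 2.1.2 (add T q2):
            ○ open, literals {q1=F, q2=T, q3=F}.
      branch 2.2 (add T q1):
        ○ open, literals {q1=T, q3=F}.
0 branches closed, 4 open.
Each open branch fixes some atoms; the unmentioned ones are free. Counting distinct full assignments: branch {q1=T, q2=T, q3=F} (none free) contributes 1 new; branch {q1=F, q2=T, q3=F} (none free) contributes 1 new; branch {q1=F, q2=T, q3=F} (none free) contributes 0 new; branch {q1=T, q3=F} (q2) contributes 1 new. Total: 3.

3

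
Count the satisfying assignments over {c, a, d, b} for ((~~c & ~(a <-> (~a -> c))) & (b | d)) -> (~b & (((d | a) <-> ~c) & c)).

13

Initial set: {(((~~c & ~(a <-> (~a -> c))) & (b | d)) -> (~b & (((d | a) <-> ~c) & c)))}.
(((~~c & ~(a <-> (~a -> c))) & (b | d)) -> (~b & (((d | a) <-> ~c) & c))): β-rule — branch into ~((~~c & ~(a <-> (~a -> c))) & (b | d))  //  (~b & (((d | a) <-> ~c) & c)).
  branch 1 (add ~((~~c & ~(a <-> (~a -> c))) & (b | d))):
    ~((~~c & ~(a <-> (~a -> c))) & (b | d)): β-rule — branch into ~(~~c & ~(a <-> (~a -> c)))  //  ~(b | d).
      branch 1.1 (add ~(~~c & ~(a <-> (~a -> c)))):
        ~(~~c & ~(a <-> (~a -> c))): β-rule — branch into ~~~c  //  ~~(a <-> (~a -> c)).
          branch 1.1.1 (add ~~~c):
            ~~~c: drop double negation, giving ~c.
            ○ open, literals {c=F}.
          branch 1.1.2 (add ~~(a <-> (~a -> c))):
            ~~(a <-> (~a -> c)): β-rule — branch into a, (~a -> c)  //  ~a, ~(~a -> c).
              branch 1.1.2.1 (add a, (~a -> c)):
                (~a -> c): β-rule — branch into ~~a  //  c.
                  branch 1.1.2.1.1 (add ~~a):
                    ○ open, literals {a=T}.
                  branch 1.1.2.1.2 (add c):
                    ○ open, literals {a=T, c=T}.
              branch 1.1.2.2 (add ~a, ~(~a -> c)):
                ~(~a -> c): α-rule — add ~a, ~c.
                ○ open, literals {a=F, c=F}.
      branch 1.2 (add ~(b | d)):
        ~(b | d): α-rule — add ~b, ~d.
        ○ open, literals {b=F, d=F}.
  branch 2 (add (~b & (((d | a) <-> ~c) & c))):
    (~b & (((d | a) <-> ~c) & c)): α-rule — add ~b, (((d | a) <-> ~c) & c).
    (((d | a) <-> ~c) & c): α-rule — add ((d | a) <-> ~c), c.
    ((d | a) <-> ~c): β-rule — branch into (d | a), ~c  //  ~(d | a), ~~c.
      branch 2.1 (add (d | a), ~c):
        × closes — contains both c and ~c.
      branch 2.2 (add ~(d | a), ~~c):
        ~(d | a): α-rule — add ~d, ~a.
        ○ open, literals {a=F, b=F, c=T, d=F}.
1 branch closed, 6 open.
Each open branch fixes some atoms; the unmentioned ones are free. Counting distinct full assignments: branch {c=F} (a, d, b) contributes 8 new; branch {a=T} (c, d, b) contributes 4 new; branch {a=T, c=T} (d, b) contributes 0 new; branch {a=F, c=F} (d, b) contributes 0 new; branch {b=F, d=F} (c, a) contributes 1 new; branch {a=F, b=F, c=T, d=F} (none free) contributes 0 new. Total: 13.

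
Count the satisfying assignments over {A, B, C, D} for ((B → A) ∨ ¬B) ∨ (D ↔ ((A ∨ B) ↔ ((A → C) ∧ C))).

Initial set: {(((B → A) ∨ ¬B) ∨ (D ↔ ((A ∨ B) ↔ ((A → C) ∧ C))))}.
(((B → A) ∨ ¬B) ∨ (D ↔ ((A ∨ B) ↔ ((A → C) ∧ C)))): β-rule — branch into ((B → A) ∨ ¬B)  //  (D ↔ ((A ∨ B) ↔ ((A → C) ∧ C))).
  branch 1 (add ((B → A) ∨ ¬B)):
    ((B → A) ∨ ¬B): β-rule — branch into (B → A)  //  ¬B.
      branch 1.1 (add (B → A)):
        (B → A): β-rule — branch into ¬B  //  A.
          branch 1.1.1 (add ¬B):
            ○ open, literals {B=F}.
          branch 1.1.2 (add A):
            ○ open, literals {A=T}.
      branch 1.2 (add ¬B):
        ○ open, literals {B=F}.
  branch 2 (add (D ↔ ((A ∨ B) ↔ ((A → C) ∧ C)))):
    (D ↔ ((A ∨ B) ↔ ((A → C) ∧ C))): β-rule — branch into D, ((A ∨ B) ↔ ((A → C) ∧ C))  //  ¬D, ¬((A ∨ B) ↔ ((A → C) ∧ C)).
      branch 2.1 (add D, ((A ∨ B) ↔ ((A → C) ∧ C))):
        ((A ∨ B) ↔ ((A → C) ∧ C)): β-rule — branch into (A ∨ B), ((A → C) ∧ C)  //  ¬(A ∨ B), ¬((A → C) ∧ C).
          branch 2.1.1 (add (A ∨ B), ((A → C) ∧ C)):
            ((A → C) ∧ C): α-rule — add (A → C), C.
            (A ∨ B): β-rule — branch into A  //  B.
              branch 2.1.1.1 (add A):
                (A → C): β-rule — branch into ¬A  //  C.
                  branch 2.1.1.1.1 (add ¬A):
                    × closes — contains both A and ¬A.
                  branch 2.1.1.1.2 (add C):
                    ○ open, literals {A=T, C=T, D=T}.
              branch 2.1.1.2 (add B):
                (A → C): β-rule — branch into ¬A  //  C.
                  branch 2.1.1.2.1 (add ¬A):
                    ○ open, literals {A=F, B=T, C=T, D=T}.
                  branch 2.1.1.2.2 (add C):
                    ○ open, literals {B=T, C=T, D=T}.
          branch 2.1.2 (add ¬(A ∨ B), ¬((A → C) ∧ C)):
            ¬(A ∨ B): α-rule — add ¬A, ¬B.
            ¬((A → C) ∧ C): β-rule — branch into ¬(A → C)  //  ¬C.
              branch 2.1.2.1 (add ¬(A → C)):
                ¬(A → C): α-rule — add A, ¬C.
                × closes — contains both A and ¬A.
              branch 2.1.2.2 (add ¬C):
                ○ open, literals {A=F, B=F, C=F, D=T}.
      branch 2.2 (add ¬D, ¬((A ∨ B) ↔ ((A → C) ∧ C))):
        ¬((A ∨ B) ↔ ((A → C) ∧ C)): β-rule — branch into (A ∨ B), ¬((A → C) ∧ C)  //  ¬(A ∨ B), ((A → C) ∧ C).
          branch 2.2.1 (add (A ∨ B), ¬((A → C) ∧ C)):
            (A ∨ B): β-rule — branch into A  //  B.
              branch 2.2.1.1 (add A):
                ¬((A → C) ∧ C): β-rule — branch into ¬(A → C)  //  ¬C.
                  branch 2.2.1.1.1 (add ¬(A → C)):
                    ¬(A → C): α-rule — add A, ¬C.
                    ○ open, literals {A=T, C=F, D=F}.
                  branch 2.2.1.1.2 (add ¬C):
                    ○ open, literals {A=T, C=F, D=F}.
              branch 2.2.1.2 (add B):
                ¬((A → C) ∧ C): β-rule — branch into ¬(A → C)  //  ¬C.
                  branch 2.2.1.2.1 (add ¬(A → C)):
                    ¬(A → C): α-rule — add A, ¬C.
                    ○ open, literals {A=T, B=T, C=F, D=F}.
                  branch 2.2.1.2.2 (add ¬C):
                    ○ open, literals {B=T, C=F, D=F}.
          branch 2.2.2 (add ¬(A ∨ B), ((A → C) ∧ C)):
            ¬(A ∨ B): α-rule — add ¬A, ¬B.
            ((A → C) ∧ C): α-rule — add (A → C), C.
            (A → C): β-rule — branch into ¬A  //  C.
              branch 2.2.2.1 (add ¬A):
                ○ open, literals {A=F, B=F, C=T, D=F}.
              branch 2.2.2.2 (add C):
                ○ open, literals {A=F, B=F, C=T, D=F}.
2 branches closed, 13 open.
Each open branch fixes some atoms; the unmentioned ones are free. Counting distinct full assignments: branch {B=F} (A, C, D) contributes 8 new; branch {A=T} (B, C, D) contributes 4 new; branch {B=F} (A, C, D) contributes 0 new; branch {A=T, C=T, D=T} (B) contributes 0 new; branch {A=F, B=T, C=T, D=T} (none free) contributes 1 new; branch {B=T, C=T, D=T} (A) contributes 0 new; branch {A=F, B=F, C=F, D=T} (none free) contributes 0 new; branch {A=T, C=F, D=F} (B) contributes 0 new; branch {A=T, C=F, D=F} (B) contributes 0 new; branch {A=T, B=T, C=F, D=F} (none free) contributes 0 new; branch {B=T, C=F, D=F} (A) contributes 1 new; branch {A=F, B=F, C=T, D=F} (none free) contributes 0 new; branch {A=F, B=F, C=T, D=F} (none free) contributes 0 new. Total: 14.

14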